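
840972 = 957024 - 116052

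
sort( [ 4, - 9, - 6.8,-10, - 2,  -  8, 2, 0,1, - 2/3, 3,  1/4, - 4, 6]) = [ - 10, - 9, - 8 , - 6.8 , - 4, - 2,-2/3 , 0, 1/4,1, 2, 3, 4, 6] 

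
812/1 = 812= 812.00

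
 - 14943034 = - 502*29767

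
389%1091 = 389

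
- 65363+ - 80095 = -145458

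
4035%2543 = 1492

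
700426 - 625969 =74457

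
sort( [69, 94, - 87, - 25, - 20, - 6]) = [ - 87, - 25, - 20, - 6, 69,94]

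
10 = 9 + 1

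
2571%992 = 587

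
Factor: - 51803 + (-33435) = -2^1 * 17^1 * 23^1 * 109^1 = - 85238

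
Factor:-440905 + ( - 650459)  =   - 2^2*3^1*90947^1  =  - 1091364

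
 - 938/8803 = -1 + 7865/8803= - 0.11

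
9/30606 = 3/10202 = 0.00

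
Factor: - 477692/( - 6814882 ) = 238846/3407441 =2^1*19^( - 1) * 37^( - 2)*131^ (-1) * 307^1*389^1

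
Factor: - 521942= -2^1*29^1*8999^1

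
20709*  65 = 1346085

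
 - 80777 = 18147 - 98924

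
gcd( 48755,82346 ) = 1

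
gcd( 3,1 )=1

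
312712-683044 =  - 370332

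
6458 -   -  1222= 7680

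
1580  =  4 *395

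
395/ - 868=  - 395/868 = - 0.46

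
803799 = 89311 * 9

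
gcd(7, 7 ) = 7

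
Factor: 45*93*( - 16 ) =  -  66960   =  -2^4*3^3*5^1 * 31^1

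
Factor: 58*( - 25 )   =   - 2^1*5^2*29^1 = -1450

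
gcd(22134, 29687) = 7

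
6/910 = 3/455 = 0.01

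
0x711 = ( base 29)24b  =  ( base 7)5163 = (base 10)1809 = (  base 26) 2hf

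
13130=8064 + 5066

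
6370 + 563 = 6933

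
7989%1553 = 224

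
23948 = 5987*4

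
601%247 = 107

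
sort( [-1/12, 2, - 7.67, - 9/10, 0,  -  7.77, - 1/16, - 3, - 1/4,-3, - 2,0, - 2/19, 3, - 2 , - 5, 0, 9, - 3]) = [ - 7.77, - 7.67, - 5, - 3 , - 3,-3, - 2,  -  2,-9/10, -1/4 ,  -  2/19 , - 1/12 , - 1/16,  0,0,  0, 2,  3,9]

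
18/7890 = 3/1315 = 0.00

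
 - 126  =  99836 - 99962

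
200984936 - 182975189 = 18009747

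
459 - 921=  - 462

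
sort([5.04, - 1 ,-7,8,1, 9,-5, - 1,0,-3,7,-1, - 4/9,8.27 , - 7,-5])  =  [ - 7,-7, - 5, - 5, - 3 , - 1,-1, - 1,-4/9, 0,  1 , 5.04, 7, 8,8.27, 9]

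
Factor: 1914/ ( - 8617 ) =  - 2^1 * 3^1*7^ ( - 1)*11^1*29^1 * 1231^( - 1 ) 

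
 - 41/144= - 1 + 103/144 =- 0.28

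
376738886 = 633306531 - 256567645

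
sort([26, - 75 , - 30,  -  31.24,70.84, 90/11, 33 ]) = [-75, - 31.24, - 30,90/11,26, 33, 70.84] 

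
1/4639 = 1/4639 = 0.00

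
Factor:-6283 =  - 61^1* 103^1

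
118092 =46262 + 71830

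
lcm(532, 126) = 4788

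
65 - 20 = 45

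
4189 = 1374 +2815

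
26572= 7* 3796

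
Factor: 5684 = 2^2*7^2*29^1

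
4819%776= 163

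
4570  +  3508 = 8078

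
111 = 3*37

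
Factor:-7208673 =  - 3^1*37^1* 101^1*643^1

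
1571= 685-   -  886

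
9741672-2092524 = 7649148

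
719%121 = 114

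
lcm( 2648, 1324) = 2648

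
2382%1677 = 705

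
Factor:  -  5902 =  -2^1 * 13^1*227^1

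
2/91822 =1/45911  =  0.00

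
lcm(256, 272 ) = 4352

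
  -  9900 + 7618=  - 2282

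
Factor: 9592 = 2^3 * 11^1 *109^1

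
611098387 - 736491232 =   -  125392845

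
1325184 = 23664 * 56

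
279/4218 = 93/1406 = 0.07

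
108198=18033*6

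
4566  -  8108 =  - 3542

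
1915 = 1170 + 745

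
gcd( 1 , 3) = 1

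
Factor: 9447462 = 2^1*3^3*53^1*3301^1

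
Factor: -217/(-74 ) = 2^ ( - 1)*7^1*31^1*37^( - 1 ) 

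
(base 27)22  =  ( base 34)1M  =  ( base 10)56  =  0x38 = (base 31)1p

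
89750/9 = 89750/9 = 9972.22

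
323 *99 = 31977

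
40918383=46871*873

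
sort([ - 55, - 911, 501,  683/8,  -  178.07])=[  -  911, - 178.07 , - 55,  683/8,501]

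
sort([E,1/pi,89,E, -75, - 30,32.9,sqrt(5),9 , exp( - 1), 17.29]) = [-75, - 30,1/pi, exp(  -  1), sqrt(5 ), E,  E,9, 17.29, 32.9,89] 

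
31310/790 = 39 + 50/79 = 39.63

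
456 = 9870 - 9414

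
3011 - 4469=  -  1458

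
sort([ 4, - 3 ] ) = [ - 3, 4 ] 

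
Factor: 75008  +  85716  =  160724 = 2^2*23^1*1747^1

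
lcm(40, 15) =120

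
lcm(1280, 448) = 8960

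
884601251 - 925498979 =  - 40897728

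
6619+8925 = 15544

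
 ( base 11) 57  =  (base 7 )116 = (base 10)62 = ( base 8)76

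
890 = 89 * 10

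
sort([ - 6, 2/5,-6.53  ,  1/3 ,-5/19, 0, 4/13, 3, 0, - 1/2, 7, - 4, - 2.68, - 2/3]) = [ - 6.53, - 6, - 4, - 2.68, - 2/3, - 1/2, - 5/19,0, 0, 4/13,1/3, 2/5,3, 7]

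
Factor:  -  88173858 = - 2^1 * 3^1*23^1 * 31^1*20611^1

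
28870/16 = 1804 + 3/8= 1804.38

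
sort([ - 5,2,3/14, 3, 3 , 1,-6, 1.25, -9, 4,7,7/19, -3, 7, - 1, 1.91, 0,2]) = [ - 9,  -  6,- 5, - 3, - 1, 0,3/14, 7/19,  1,1.25,  1.91, 2, 2, 3, 3,  4 , 7, 7]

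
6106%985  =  196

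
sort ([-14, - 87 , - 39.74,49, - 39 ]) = [ - 87,- 39.74,  -  39,- 14, 49]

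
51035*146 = 7451110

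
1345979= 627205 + 718774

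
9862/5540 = 4931/2770 = 1.78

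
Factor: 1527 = 3^1* 509^1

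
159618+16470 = 176088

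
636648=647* 984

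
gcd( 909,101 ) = 101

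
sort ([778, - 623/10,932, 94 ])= [-623/10, 94, 778, 932] 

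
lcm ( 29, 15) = 435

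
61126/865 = 70 + 576/865 = 70.67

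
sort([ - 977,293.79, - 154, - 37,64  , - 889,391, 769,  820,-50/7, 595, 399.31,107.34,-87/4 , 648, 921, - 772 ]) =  [ - 977, - 889, - 772, - 154, - 37, - 87/4 , - 50/7, 64,  107.34, 293.79, 391, 399.31,595,648,769,  820,921] 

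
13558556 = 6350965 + 7207591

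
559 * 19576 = 10942984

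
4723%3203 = 1520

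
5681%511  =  60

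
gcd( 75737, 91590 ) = 1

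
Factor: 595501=157^1*3793^1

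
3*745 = 2235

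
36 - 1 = 35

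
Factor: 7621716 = 2^2 * 3^1 * 109^1*5827^1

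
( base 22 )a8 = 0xe4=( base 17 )d7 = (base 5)1403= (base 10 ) 228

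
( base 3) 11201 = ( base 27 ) 4j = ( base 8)177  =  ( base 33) 3s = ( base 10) 127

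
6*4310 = 25860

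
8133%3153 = 1827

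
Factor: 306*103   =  2^1*3^2*17^1*103^1 = 31518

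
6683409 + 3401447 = 10084856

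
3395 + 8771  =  12166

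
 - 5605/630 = - 9  +  13/126 = -  8.90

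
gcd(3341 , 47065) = 1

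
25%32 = 25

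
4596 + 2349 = 6945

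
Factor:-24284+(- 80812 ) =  - 2^3*3^1*29^1*151^1 = - 105096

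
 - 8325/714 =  - 2775/238 = -11.66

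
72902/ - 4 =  - 18226 + 1/2 = - 18225.50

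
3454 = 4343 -889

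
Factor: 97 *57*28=2^2 *3^1 * 7^1*19^1*97^1 =154812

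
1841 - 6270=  - 4429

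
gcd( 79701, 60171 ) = 93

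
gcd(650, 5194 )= 2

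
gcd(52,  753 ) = 1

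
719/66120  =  719/66120 = 0.01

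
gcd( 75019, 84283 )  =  1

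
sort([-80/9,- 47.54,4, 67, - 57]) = [-57, - 47.54,  -  80/9,  4,67] 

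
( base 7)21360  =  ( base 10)5334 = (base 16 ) 14d6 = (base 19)eee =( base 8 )12326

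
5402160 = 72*75030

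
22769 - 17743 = 5026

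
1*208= 208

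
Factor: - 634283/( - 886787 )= 11^ ( - 1 ) * 13^1*19^( - 1)*97^1  *  503^1*4243^( - 1 ) 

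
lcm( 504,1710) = 47880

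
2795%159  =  92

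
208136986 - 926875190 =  - 718738204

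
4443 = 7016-2573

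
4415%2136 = 143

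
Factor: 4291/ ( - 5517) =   -  7/9= -3^( - 2)  *7^1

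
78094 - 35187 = 42907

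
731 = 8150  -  7419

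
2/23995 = 2/23995= 0.00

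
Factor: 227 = 227^1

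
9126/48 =190+1/8 = 190.12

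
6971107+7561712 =14532819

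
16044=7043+9001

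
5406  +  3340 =8746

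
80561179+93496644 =174057823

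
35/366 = 35/366 =0.10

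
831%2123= 831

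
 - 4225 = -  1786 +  - 2439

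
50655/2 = 25327 + 1/2=25327.50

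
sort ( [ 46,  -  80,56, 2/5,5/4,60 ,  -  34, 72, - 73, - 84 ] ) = [ - 84, - 80, - 73, - 34,  2/5,5/4 , 46, 56,60,72]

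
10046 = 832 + 9214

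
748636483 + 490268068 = 1238904551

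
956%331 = 294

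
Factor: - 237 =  - 3^1 * 79^1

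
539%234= 71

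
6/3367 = 6/3367 = 0.00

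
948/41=23 + 5/41 =23.12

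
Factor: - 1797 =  - 3^1*599^1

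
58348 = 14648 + 43700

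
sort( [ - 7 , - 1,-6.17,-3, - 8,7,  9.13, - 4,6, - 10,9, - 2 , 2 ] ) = [ - 10 , - 8, - 7,-6.17,  -  4, - 3 ,-2,-1,2, 6,  7 , 9 , 9.13]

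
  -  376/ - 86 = 4 + 16/43 = 4.37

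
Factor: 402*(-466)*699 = - 2^2 *3^2* 67^1*233^2 = -130945068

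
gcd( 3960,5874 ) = 66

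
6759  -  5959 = 800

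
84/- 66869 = - 84/66869 = - 0.00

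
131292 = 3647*36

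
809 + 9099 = 9908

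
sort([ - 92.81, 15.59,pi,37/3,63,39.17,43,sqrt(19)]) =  [ - 92.81, pi,sqrt( 19),37/3,15.59,39.17,  43,63 ]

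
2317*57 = 132069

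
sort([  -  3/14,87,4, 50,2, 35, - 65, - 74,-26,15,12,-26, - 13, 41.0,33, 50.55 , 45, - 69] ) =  [ - 74, - 69, - 65, - 26,-26, - 13,  -  3/14, 2,  4,  12,15, 33, 35,41.0, 45, 50, 50.55, 87 ]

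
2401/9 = 266+7/9 = 266.78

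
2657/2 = 2657/2 = 1328.50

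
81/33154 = 81/33154 = 0.00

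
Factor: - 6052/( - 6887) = 2^2*17^1*71^( - 1 )*89^1*97^( - 1 )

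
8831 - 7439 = 1392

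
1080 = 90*12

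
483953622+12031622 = 495985244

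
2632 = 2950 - 318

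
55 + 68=123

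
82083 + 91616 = 173699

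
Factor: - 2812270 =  - 2^1 * 5^1*281227^1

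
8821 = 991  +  7830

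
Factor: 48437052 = 2^2*3^1*71^1*139^1*409^1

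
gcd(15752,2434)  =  2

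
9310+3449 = 12759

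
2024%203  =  197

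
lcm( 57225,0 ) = 0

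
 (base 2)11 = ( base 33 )3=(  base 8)3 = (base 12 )3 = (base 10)3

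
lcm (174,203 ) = 1218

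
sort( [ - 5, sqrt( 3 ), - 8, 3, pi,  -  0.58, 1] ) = [ - 8, - 5, - 0.58,1,sqrt(3), 3, pi ] 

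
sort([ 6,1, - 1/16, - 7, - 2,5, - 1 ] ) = [ - 7, -2, - 1, -1/16, 1,5, 6]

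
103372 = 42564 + 60808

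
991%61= 15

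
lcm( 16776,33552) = 33552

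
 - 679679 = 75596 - 755275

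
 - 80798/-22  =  40399/11 = 3672.64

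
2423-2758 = -335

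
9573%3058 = 399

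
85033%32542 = 19949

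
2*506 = 1012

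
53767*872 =46884824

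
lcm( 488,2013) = 16104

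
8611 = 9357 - 746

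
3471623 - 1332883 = 2138740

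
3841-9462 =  - 5621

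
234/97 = 234/97=2.41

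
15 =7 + 8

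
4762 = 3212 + 1550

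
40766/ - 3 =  - 40766/3 = - 13588.67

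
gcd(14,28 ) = 14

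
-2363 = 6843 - 9206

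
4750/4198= 2375/2099 = 1.13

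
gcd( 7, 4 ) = 1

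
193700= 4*48425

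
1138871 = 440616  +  698255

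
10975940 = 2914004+8061936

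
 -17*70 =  - 1190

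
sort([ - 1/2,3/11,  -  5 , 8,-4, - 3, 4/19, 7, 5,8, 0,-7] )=[ - 7, - 5, - 4, - 3, - 1/2,0,4/19, 3/11,5,7, 8, 8] 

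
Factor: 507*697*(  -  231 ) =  - 81630549 = -3^2*7^1*11^1*13^2*17^1*41^1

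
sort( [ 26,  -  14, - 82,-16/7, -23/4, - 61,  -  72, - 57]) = [ - 82, - 72, - 61,  -  57,  -  14, - 23/4,  -  16/7, 26] 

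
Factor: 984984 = 2^3*3^1*7^1 * 11^1*13^1* 41^1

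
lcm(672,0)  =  0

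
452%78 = 62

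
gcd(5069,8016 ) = 1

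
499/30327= 499/30327 = 0.02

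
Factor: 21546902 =2^1*13^1*109^1*7603^1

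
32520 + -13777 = 18743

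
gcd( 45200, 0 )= 45200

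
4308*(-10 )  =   - 43080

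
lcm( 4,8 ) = 8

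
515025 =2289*225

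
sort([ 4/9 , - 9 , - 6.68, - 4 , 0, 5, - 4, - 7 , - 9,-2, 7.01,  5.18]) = [ - 9 ,  -  9, - 7, - 6.68, - 4 , - 4,  -  2, 0, 4/9 , 5, 5.18,7.01] 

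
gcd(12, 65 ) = 1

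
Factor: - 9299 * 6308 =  - 58658092 = - 2^2*17^1*19^1*83^1*547^1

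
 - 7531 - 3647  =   - 11178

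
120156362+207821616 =327977978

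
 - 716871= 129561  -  846432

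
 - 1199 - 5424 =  - 6623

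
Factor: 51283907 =19^1*41^1*43^1*1531^1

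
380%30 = 20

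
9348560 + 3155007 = 12503567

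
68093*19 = 1293767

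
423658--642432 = 1066090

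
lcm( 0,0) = 0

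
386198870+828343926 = 1214542796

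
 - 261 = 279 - 540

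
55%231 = 55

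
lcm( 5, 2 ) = 10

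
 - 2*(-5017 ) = 10034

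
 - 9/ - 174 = 3/58 = 0.05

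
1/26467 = 1/26467 = 0.00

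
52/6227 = 4/479=   0.01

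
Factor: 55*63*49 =169785 = 3^2*5^1*7^3* 11^1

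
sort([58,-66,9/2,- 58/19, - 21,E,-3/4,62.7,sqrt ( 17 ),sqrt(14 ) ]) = [ - 66,-21, - 58/19, - 3/4,E,sqrt( 14),sqrt( 17 )  ,  9/2, 58,62.7]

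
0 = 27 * 0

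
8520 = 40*213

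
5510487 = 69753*79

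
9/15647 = 9/15647 = 0.00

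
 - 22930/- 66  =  347 + 14/33 =347.42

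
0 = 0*86933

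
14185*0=0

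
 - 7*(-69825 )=488775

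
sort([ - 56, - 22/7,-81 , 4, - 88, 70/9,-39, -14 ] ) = [ - 88, - 81, -56, - 39, - 14, - 22/7, 4, 70/9 ] 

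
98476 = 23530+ 74946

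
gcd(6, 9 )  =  3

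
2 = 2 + 0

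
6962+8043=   15005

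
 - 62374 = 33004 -95378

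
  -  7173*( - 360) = 2582280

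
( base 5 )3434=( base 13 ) 2C0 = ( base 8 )756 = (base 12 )352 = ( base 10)494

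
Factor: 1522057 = 1522057^1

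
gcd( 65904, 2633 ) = 1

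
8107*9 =72963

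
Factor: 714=2^1 * 3^1 * 7^1*17^1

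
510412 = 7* 72916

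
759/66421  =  759/66421  =  0.01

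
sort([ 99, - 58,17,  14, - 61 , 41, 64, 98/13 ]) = [ - 61 , - 58, 98/13, 14,17, 41,64,99]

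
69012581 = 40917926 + 28094655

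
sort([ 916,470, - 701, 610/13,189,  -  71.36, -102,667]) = [  -  701,  -  102,-71.36 , 610/13, 189,470,  667,916]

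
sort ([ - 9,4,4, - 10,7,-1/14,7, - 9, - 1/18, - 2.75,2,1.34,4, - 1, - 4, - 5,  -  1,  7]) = [ - 10, - 9, - 9, - 5, - 4, - 2.75, - 1, - 1 ,- 1/14, - 1/18,  1.34 , 2,4,4,  4,7,  7, 7]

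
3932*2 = 7864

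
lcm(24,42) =168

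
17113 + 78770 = 95883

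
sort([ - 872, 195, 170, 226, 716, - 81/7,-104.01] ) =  [-872, -104.01, - 81/7, 170 , 195, 226, 716 ] 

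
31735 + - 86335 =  - 54600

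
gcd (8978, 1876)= 134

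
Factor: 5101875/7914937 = 3^2*5^4 * 907^1*7914937^ ( - 1 )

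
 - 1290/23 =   -  57 + 21/23 = -56.09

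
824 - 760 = 64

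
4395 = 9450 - 5055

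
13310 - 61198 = -47888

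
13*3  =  39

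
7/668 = 7/668 = 0.01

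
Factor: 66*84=2^3*3^2 *7^1*11^1 = 5544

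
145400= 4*36350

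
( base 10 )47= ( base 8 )57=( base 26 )1l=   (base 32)1F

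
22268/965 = 23  +  73/965  =  23.08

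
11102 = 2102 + 9000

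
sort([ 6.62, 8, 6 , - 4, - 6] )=[ - 6, - 4, 6,6.62,8] 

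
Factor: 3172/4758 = 2/3 = 2^1*3^( - 1)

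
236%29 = 4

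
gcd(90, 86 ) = 2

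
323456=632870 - 309414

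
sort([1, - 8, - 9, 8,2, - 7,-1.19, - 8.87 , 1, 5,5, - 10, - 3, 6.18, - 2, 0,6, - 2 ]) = [ - 10, - 9, - 8.87, - 8,  -  7, - 3, - 2 , - 2, - 1.19,  0 , 1,1,2,  5,5,6, 6.18, 8 ]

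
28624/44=650 + 6/11 = 650.55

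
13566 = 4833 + 8733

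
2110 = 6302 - 4192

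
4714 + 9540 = 14254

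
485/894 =485/894 = 0.54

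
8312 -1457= 6855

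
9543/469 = 20+163/469 = 20.35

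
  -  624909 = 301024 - 925933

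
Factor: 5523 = 3^1*7^1*263^1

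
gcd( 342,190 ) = 38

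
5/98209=5/98209=0.00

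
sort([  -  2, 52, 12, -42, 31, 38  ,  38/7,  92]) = [ - 42,-2,38/7,12,31, 38,52 , 92]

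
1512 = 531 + 981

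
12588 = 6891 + 5697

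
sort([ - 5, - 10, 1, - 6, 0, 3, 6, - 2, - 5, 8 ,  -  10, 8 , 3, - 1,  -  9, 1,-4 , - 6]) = [ - 10, - 10, - 9, - 6, - 6 ,- 5, - 5, - 4 , - 2, - 1, 0,1, 1, 3 , 3,6, 8, 8 ]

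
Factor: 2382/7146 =3^ (  -  1) = 1/3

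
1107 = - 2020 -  -3127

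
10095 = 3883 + 6212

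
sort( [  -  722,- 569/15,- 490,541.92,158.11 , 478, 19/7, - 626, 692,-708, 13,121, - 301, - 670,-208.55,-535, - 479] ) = [-722, - 708, - 670,-626 , - 535, - 490, - 479, - 301,-208.55 , - 569/15, 19/7, 13,121, 158.11,  478, 541.92,692 ] 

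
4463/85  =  4463/85=52.51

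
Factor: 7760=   2^4 * 5^1*97^1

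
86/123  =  86/123 = 0.70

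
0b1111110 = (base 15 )86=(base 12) a6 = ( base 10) 126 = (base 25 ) 51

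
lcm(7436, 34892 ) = 453596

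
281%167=114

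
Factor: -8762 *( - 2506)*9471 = 2^2*3^1*7^2*11^1*13^1*41^1*  179^1* 337^1 = 207960164412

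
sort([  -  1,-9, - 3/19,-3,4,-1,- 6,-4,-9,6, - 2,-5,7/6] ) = [- 9,-9,-6 ,-5,-4 , - 3, - 2,-1, - 1,-3/19,7/6, 4, 6]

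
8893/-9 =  - 989 + 8/9 = - 988.11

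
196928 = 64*3077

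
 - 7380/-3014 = 3690/1507 = 2.45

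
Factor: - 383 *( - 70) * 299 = 2^1 * 5^1 *7^1*13^1*23^1*383^1 = 8016190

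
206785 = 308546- 101761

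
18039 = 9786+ 8253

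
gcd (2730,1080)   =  30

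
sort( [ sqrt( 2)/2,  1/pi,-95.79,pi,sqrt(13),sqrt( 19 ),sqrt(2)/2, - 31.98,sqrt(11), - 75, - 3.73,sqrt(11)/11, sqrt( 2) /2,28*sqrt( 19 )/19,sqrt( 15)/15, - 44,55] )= [ - 95.79, - 75, - 44  , - 31.98,-3.73,sqrt( 15 )/15,sqrt ( 11)/11,1/pi,  sqrt(2 )/2,  sqrt( 2)/2,sqrt (2)/2,pi,sqrt( 11 ),sqrt( 13),  sqrt(19),28 * sqrt( 19) /19,55 ]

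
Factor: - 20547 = -3^3*761^1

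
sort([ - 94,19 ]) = [ - 94,19] 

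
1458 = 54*27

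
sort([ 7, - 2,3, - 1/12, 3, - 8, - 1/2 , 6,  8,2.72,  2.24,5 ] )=[ - 8, - 2, - 1/2,  -  1/12, 2.24 , 2.72,3,3,5,  6,7, 8]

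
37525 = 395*95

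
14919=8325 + 6594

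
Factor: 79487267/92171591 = 79^ ( - 1 )*359^1*221413^1* 1166729^( - 1 ) 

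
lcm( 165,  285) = 3135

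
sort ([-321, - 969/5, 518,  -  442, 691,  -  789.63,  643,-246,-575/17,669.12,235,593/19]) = [  -  789.63, - 442, - 321,  -  246,  -  969/5 ,  -  575/17,593/19, 235, 518, 643, 669.12, 691]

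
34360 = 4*8590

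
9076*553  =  5019028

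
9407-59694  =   - 50287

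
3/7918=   3/7918 = 0.00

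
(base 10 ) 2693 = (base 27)3IK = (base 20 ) 6ed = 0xa85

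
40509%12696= 2421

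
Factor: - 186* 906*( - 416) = 2^7*3^2*13^1*31^1*151^1 =70102656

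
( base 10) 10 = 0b1010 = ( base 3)101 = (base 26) A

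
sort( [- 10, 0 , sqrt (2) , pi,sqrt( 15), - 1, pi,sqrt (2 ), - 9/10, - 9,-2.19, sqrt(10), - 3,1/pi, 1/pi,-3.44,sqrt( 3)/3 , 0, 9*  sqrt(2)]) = [ - 10, - 9,-3.44,  -  3,-2.19, - 1, - 9/10,0, 0,  1/pi,  1/pi, sqrt(3 ) /3,sqrt( 2), sqrt(2) , pi, pi,sqrt ( 10 ),sqrt( 15) , 9*sqrt( 2)] 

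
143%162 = 143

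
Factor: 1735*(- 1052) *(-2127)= 2^2*3^1*5^1*263^1*347^1*709^1 = 3882242940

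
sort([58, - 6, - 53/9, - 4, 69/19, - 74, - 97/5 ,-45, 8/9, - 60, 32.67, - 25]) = [ - 74, - 60,-45, - 25, - 97/5,-6, - 53/9,  -  4, 8/9, 69/19, 32.67, 58] 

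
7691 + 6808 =14499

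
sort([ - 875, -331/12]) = [ - 875, - 331/12] 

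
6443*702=4522986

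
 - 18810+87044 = 68234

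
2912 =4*728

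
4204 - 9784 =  - 5580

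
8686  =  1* 8686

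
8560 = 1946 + 6614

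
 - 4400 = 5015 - 9415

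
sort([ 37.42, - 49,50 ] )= [ - 49,37.42, 50]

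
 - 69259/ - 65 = 69259/65 = 1065.52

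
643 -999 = - 356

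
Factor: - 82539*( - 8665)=3^4*5^1*1019^1*1733^1 = 715200435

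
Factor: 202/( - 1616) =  - 2^( - 3) = - 1/8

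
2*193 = 386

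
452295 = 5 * 90459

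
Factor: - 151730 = -2^1*5^1*15173^1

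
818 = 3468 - 2650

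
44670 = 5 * 8934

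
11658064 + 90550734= 102208798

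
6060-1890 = 4170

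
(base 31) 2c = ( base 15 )4e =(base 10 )74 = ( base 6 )202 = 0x4A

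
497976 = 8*62247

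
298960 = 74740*4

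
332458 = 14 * 23747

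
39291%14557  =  10177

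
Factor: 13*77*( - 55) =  - 55055 = - 5^1*7^1*11^2 * 13^1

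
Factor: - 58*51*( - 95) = 281010  =  2^1* 3^1*  5^1*17^1*19^1*29^1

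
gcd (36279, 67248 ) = 9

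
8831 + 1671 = 10502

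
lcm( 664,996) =1992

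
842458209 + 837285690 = 1679743899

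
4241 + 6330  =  10571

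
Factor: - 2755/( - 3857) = 5/7 = 5^1*7^(- 1 ) 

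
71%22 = 5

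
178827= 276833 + - 98006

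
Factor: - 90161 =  - 29^1*3109^1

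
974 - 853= 121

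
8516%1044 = 164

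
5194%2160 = 874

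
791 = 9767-8976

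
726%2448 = 726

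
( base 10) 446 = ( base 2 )110111110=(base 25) hl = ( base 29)FB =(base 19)149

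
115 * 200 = 23000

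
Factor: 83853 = 3^2 *7^1 * 11^3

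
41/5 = 8+ 1/5 = 8.20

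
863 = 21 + 842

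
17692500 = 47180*375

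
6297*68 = 428196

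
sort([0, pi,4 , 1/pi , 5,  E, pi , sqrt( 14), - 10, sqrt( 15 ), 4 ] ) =[ - 10, 0, 1/pi,E,pi, pi, sqrt( 14),sqrt( 15), 4, 4,5]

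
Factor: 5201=7^1*743^1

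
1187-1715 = -528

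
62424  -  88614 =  -26190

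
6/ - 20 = - 3/10=- 0.30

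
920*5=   4600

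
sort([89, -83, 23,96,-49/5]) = [ - 83,-49/5,23,89,96]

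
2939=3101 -162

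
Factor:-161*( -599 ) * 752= 72522128 = 2^4 * 7^1*23^1*47^1*599^1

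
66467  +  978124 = 1044591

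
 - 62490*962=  - 60115380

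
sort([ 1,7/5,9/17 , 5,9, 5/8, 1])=[ 9/17,5/8,1,1,7/5, 5,9]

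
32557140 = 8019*4060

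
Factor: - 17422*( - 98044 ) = 2^3*31^1*127^1*193^1 * 281^1=1708122568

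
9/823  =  9/823 = 0.01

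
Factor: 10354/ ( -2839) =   -  62/17=- 2^1* 17^(  -  1)*31^1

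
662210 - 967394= - 305184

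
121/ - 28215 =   -  1  +  2554/2565=   - 0.00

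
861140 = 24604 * 35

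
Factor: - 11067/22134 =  - 2^( - 1)  =  - 1/2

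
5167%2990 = 2177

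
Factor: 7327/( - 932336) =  - 2^( - 4 )*17^1*431^1*58271^( - 1) 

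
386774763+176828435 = 563603198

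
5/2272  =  5/2272 = 0.00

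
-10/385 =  - 1 + 75/77 = -0.03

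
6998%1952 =1142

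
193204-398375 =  - 205171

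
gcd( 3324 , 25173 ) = 3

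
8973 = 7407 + 1566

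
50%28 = 22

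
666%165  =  6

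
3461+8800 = 12261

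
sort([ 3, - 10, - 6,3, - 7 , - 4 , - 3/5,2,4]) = [ - 10, - 7 ,-6, - 4, - 3/5, 2, 3 , 3, 4 ] 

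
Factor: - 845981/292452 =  - 2^( - 2 )*3^( - 1 )*24371^ ( - 1)*845981^1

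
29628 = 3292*9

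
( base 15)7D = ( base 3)11101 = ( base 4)1312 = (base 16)76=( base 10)118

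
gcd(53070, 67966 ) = 2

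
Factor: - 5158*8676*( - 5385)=2^3*3^3*5^1 * 241^1 * 359^1*2579^1 = 240983101080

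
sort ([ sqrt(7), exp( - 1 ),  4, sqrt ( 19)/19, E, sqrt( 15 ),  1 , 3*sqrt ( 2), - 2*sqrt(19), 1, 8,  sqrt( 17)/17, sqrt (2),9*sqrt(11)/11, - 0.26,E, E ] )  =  [  -  2*sqrt( 19),-0.26, sqrt( 19)/19, sqrt(17)/17, exp( - 1) , 1,1, sqrt (2 ), sqrt(7),9*sqrt(11)/11,E,E, E, sqrt(15) , 4 , 3* sqrt(2), 8]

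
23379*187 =4371873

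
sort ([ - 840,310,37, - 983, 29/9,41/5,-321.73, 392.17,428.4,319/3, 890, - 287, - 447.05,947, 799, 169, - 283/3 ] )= [ - 983, - 840, - 447.05, - 321.73, - 287 , - 283/3, 29/9, 41/5, 37, 319/3,169,310,392.17,  428.4,799,890,  947] 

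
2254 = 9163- 6909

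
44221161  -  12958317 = 31262844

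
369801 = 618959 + -249158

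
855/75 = 57/5 = 11.40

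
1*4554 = 4554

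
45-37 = 8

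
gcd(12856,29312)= 8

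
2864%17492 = 2864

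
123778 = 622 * 199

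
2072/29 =71  +  13/29 = 71.45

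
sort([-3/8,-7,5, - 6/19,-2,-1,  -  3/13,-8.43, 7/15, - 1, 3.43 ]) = [-8.43,-7,-2, -1, - 1 ,-3/8, - 6/19,-3/13,7/15,3.43 , 5 ]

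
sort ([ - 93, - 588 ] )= [ - 588, - 93]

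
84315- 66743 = 17572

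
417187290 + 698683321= 1115870611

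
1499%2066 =1499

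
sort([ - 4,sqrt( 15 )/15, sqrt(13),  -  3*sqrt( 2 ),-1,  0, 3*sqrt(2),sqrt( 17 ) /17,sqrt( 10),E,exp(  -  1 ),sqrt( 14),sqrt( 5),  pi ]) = [ - 3*sqrt( 2 ), - 4, - 1,0,sqrt( 17) /17,sqrt(15) /15,exp(  -  1 ),sqrt ( 5),E,pi, sqrt( 10), sqrt( 13 ),sqrt( 14 ),3*sqrt ( 2 )]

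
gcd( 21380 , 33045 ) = 5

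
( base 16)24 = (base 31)15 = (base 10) 36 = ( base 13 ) 2a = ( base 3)1100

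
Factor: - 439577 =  - 439577^1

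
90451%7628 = 6543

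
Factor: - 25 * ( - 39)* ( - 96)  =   - 93600 = -2^5*3^2*5^2 * 13^1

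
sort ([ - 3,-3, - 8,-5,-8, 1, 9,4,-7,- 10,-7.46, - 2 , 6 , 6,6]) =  [-10, - 8, - 8,  -  7.46,-7,-5, - 3,-3 ,- 2 , 1,4,  6,  6, 6,9] 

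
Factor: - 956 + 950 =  - 6 = - 2^1 * 3^1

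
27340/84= 6835/21 = 325.48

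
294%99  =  96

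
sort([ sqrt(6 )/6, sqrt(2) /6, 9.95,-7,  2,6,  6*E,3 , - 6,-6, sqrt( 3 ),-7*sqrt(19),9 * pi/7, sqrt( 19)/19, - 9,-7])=[-7*sqrt( 19),-9, - 7,  -  7,-6,-6,  sqrt( 19)/19,  sqrt(2 ) /6, sqrt(  6) /6, sqrt(3 ), 2 , 3, 9*pi/7 , 6,9.95,6* E]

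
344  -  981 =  - 637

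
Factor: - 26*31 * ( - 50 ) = 40300=2^2*5^2 * 13^1*31^1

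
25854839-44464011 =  - 18609172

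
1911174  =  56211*34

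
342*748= 255816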